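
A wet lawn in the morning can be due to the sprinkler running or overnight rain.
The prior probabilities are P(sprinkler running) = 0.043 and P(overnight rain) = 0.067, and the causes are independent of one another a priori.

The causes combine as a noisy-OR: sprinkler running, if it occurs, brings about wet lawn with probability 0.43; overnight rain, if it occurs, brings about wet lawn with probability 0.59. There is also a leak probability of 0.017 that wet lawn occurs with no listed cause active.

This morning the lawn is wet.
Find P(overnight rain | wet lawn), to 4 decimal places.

P(overnight rain | wet lawn) ≈ 0.5524

Under noisy-OR, P(wet lawn | causes) = 1 − (1−0.017)·∏(1−qᵢ) over the active causes.
P(wet lawn) = 0.017×0.957×0.933 + 0.59697×0.957×0.067 + 0.43969×0.043×0.933 + 0.770273×0.043×0.067 = 0.015179 + 0.038277 + 0.017640 + 0.002219 = 0.073315
Of this, 0.040496 comes from 0.038277 + 0.002219 (the overnight rain=true cases).
P(overnight rain | wet lawn) = 0.040496 / 0.073315 ≈ 0.5524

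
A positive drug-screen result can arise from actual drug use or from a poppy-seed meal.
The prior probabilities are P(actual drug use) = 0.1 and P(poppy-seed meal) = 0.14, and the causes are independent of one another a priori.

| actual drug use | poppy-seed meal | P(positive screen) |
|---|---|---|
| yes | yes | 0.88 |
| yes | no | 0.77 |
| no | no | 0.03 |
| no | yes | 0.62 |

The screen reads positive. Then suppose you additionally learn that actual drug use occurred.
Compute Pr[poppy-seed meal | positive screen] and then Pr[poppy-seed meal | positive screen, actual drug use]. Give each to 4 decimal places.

Sum P(positive screen|·) weighted by the priors over the 4 (actual drug use, poppy-seed meal) configurations:
  P(positive screen) = 0.03·0.9·0.86 + 0.62·0.9·0.14 + 0.77·0.1·0.86 + 0.88·0.1·0.14
        = 0.023220 + 0.078120 + 0.066220 + 0.012320 = 0.179880
The terms with poppy-seed meal present sum to 0.090440, so
  P(poppy-seed meal | positive screen) = 0.090440 / 0.179880 ≈ 0.5028

With the extra evidence:
By total probability over both values of poppy-seed meal:
  P(positive screen | actual drug use) = 0.77*0.86 + 0.88*0.14
        = 0.662200 + 0.123200 = 0.785400
The terms with poppy-seed meal present sum to 0.123200, so
  P(poppy-seed meal | positive screen, actual drug use) = 0.123200 / 0.785400 ≈ 0.1569

Pr[poppy-seed meal | positive screen] ≈ 0.5028; Pr[poppy-seed meal | positive screen, actual drug use] ≈ 0.1569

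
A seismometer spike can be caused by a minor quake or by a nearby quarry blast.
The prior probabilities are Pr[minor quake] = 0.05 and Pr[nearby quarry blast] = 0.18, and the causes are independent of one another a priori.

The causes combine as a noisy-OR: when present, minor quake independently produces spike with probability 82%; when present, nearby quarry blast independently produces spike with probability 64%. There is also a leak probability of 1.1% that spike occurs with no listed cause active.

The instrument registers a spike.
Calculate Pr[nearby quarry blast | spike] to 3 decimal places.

Pr[nearby quarry blast | spike] ≈ 0.737

Under noisy-OR, P(spike | causes) = 1 − (1−0.011)·∏(1−qᵢ) over the active causes.
Weight on nearby quarry blast=true, given the evidence: 0.110117 + 0.008423 = 0.118540
Denominator P(spike): 0.011·0.95·0.82 + 0.64396·0.95·0.18 + 0.82198·0.05·0.82 + 0.935913·0.05·0.18 = 0.160810
P(nearby quarry blast | spike) = 0.118540/0.160810 ≈ 0.737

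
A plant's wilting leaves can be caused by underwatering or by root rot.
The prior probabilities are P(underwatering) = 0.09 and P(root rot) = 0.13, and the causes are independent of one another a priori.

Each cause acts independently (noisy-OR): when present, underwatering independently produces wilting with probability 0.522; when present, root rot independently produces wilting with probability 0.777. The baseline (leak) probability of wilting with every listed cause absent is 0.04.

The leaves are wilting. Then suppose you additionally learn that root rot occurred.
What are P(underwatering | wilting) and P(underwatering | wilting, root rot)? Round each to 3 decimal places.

Under noisy-OR, P(wilting | causes) = 1 − (1−0.04)·∏(1−qᵢ) over the active causes.
For the numerator, keep only underwatering=true terms: 0.042370 + 0.010503 = 0.052873
Normalizer over all consistent configurations: 0.04*0.91*0.87 + 0.78592*0.91*0.13 + 0.54112*0.09*0.87 + 0.89767*0.09*0.13 = 0.177515
Posterior = 0.052873 / 0.177515 ≈ 0.298

Now condition on the additional information:
By total probability over both values of underwatering:
  P(wilting | root rot) = 0.78592*0.91 + 0.89767*0.09
        = 0.715187 + 0.080790 = 0.795977
Keeping only the underwatering-present terms gives 0.080790, so
  P(underwatering | wilting, root rot) = 0.080790 / 0.795977 ≈ 0.101
Conditioning on root rot lowers the posterior on underwatering: the classic explaining-away effect in a common-effect structure.

P(underwatering | wilting) ≈ 0.298; P(underwatering | wilting, root rot) ≈ 0.101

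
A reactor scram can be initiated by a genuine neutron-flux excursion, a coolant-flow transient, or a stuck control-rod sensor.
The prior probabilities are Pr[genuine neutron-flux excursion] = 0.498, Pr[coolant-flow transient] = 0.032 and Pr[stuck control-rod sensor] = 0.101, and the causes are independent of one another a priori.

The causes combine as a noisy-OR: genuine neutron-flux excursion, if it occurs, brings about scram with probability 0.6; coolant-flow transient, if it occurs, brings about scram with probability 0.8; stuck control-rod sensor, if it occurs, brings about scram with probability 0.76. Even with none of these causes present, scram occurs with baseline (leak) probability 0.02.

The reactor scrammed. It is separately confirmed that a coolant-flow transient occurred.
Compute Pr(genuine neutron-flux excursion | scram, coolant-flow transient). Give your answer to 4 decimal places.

Pr(genuine neutron-flux excursion | scram, coolant-flow transient) ≈ 0.5291

Under noisy-OR, P(scram | causes) = 1 − (1−0.02)·∏(1−qᵢ) over the active causes.
For the numerator, keep only genuine neutron-flux excursion=true terms: 0.412602 + 0.049352 = 0.461954
The normalizing constant is 0.804·0.502·0.899 + 0.95296·0.502·0.101 + 0.9216·0.498·0.899 + 0.981184·0.498·0.101 = 0.873115
Posterior = 0.461954 / 0.873115 ≈ 0.5291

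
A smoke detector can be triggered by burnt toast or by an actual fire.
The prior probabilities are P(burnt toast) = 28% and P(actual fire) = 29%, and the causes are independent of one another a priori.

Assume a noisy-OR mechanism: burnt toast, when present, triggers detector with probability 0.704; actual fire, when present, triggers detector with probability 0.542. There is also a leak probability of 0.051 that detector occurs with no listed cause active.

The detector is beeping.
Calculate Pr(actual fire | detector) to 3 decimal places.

Under noisy-OR, P(detector | causes) = 1 − (1−0.051)·∏(1−qᵢ) over the active causes.
Weight on actual fire=true, given the evidence: 0.118047 + 0.070753 = 0.188800
Normalizer over all consistent configurations: 0.051·0.72·0.71 + 0.565358·0.72·0.29 + 0.719096·0.28·0.71 + 0.871346·0.28·0.29 = 0.357827
Posterior = 0.188800 / 0.357827 ≈ 0.528

Pr(actual fire | detector) ≈ 0.528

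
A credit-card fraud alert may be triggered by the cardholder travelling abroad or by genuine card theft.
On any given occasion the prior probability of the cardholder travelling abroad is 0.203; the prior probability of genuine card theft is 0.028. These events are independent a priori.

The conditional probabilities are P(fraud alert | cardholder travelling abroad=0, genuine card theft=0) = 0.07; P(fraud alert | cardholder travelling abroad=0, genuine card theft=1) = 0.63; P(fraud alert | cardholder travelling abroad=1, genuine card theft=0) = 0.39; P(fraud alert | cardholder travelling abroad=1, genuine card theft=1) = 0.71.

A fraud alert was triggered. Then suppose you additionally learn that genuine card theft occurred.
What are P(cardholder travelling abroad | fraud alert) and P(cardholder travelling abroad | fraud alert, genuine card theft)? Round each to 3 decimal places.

P(cardholder travelling abroad | fraud alert) ≈ 0.543; P(cardholder travelling abroad | fraud alert, genuine card theft) ≈ 0.223

Enumerate the 4 (cardholder travelling abroad, genuine card theft) configurations and weight by the priors:
  P(fraud alert) = 0.07×0.797×0.972 + 0.63×0.797×0.028 + 0.39×0.203×0.972 + 0.71×0.203×0.028
        = 0.054228 + 0.014059 + 0.076953 + 0.004036 = 0.149276
Keeping only the cardholder travelling abroad-present terms gives 0.080989, so
  P(cardholder travelling abroad | fraud alert) = 0.080989 / 0.149276 ≈ 0.543

Now also conditioning on genuine card theft=true:
Weight on cardholder travelling abroad=true, given the evidence: 0.71·0.203 = 0.144130
Normalizer over all consistent configurations: 0.63·0.797 + 0.71·0.203 = 0.646240
Posterior = 0.144130 / 0.646240 ≈ 0.223
Conditioning on genuine card theft lowers the posterior on cardholder travelling abroad: the classic explaining-away effect in a common-effect structure.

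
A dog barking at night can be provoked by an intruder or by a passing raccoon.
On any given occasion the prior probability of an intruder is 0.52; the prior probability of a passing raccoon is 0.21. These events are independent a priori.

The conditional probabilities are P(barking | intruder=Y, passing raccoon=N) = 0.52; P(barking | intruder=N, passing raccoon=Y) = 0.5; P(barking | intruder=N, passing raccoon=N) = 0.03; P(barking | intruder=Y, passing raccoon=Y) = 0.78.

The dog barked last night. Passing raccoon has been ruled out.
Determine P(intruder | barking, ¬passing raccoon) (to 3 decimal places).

For the numerator, keep only intruder=true terms: 0.52×0.52 = 0.270400
Denominator P(barking | ¬passing raccoon): 0.03×0.48 + 0.52×0.52 = 0.284800
P(intruder | barking, ¬passing raccoon) = 0.270400/0.284800 ≈ 0.949

P(intruder | barking, ¬passing raccoon) ≈ 0.949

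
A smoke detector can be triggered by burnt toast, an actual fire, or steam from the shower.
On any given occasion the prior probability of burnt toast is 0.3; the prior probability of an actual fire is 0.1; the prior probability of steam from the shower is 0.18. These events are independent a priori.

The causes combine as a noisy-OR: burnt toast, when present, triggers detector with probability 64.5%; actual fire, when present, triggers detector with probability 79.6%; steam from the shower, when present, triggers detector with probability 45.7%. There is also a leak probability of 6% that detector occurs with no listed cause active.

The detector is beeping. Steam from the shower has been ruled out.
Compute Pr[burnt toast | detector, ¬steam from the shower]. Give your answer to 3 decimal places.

Pr[burnt toast | detector, ¬steam from the shower] ≈ 0.688

Under noisy-OR, P(detector | causes) = 1 − (1−0.06)·∏(1−qᵢ) over the active causes.
P(detector | ¬steam from the shower) = 0.06·0.7·0.9 + 0.80824·0.7·0.1 + 0.6663·0.3·0.9 + 0.931925·0.3·0.1 = 0.037800 + 0.056577 + 0.179901 + 0.027958 = 0.302236
Of this, 0.207859 comes from 0.179901 + 0.027958 (the burnt toast=true cases).
P(burnt toast | detector, ¬steam from the shower) = 0.207859 / 0.302236 ≈ 0.688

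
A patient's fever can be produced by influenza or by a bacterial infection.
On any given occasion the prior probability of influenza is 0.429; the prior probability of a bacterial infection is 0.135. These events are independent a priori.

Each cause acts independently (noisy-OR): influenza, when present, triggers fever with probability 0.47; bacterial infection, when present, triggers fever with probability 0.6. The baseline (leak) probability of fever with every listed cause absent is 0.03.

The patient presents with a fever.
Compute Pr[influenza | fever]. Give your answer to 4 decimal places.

Pr[influenza | fever] ≈ 0.7850

Under noisy-OR, P(fever | causes) = 1 − (1−0.03)·∏(1−qᵢ) over the active causes.
P(fever) = 0.03*0.571*0.865 + 0.612*0.571*0.135 + 0.4859*0.429*0.865 + 0.79436*0.429*0.135 = 0.014817 + 0.047176 + 0.180310 + 0.046005 = 0.288308
The influenza-present share is 0.180310 + 0.046005 = 0.226315.
P(influenza | fever) = 0.226315 / 0.288308 ≈ 0.7850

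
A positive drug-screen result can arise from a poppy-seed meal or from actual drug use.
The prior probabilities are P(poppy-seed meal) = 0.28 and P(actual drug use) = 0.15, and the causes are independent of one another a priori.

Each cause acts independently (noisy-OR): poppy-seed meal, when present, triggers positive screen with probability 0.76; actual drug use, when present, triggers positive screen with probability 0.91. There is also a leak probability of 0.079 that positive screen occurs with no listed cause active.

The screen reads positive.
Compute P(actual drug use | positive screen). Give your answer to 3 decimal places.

P(actual drug use | positive screen) ≈ 0.375

Under noisy-OR, P(positive screen | causes) = 1 − (1−0.079)·∏(1−qᵢ) over the active causes.
Enumerate the 4 (poppy-seed meal, actual drug use) configurations and weight by the priors:
  P(positive screen) = 0.079*0.72*0.85 + 0.91711*0.72*0.15 + 0.77896*0.28*0.85 + 0.980106*0.28*0.15
        = 0.048348 + 0.099048 + 0.185392 + 0.041164 = 0.373952
Configurations with actual drug use contribute 0.140212, so
  P(actual drug use | positive screen) = 0.140212 / 0.373952 ≈ 0.375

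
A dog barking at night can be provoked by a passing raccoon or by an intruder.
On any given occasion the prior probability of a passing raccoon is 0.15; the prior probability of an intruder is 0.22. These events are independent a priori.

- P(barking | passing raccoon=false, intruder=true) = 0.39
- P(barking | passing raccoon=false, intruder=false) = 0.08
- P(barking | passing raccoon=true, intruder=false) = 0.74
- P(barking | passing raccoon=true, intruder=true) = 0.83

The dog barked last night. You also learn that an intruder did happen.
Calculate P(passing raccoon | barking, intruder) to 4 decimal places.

P(passing raccoon | barking, intruder) ≈ 0.2730

P(barking | intruder) = 0.39·0.85 + 0.83·0.15 = 0.331500 + 0.124500 = 0.456000
Restricting to configurations with passing raccoon present: 0.83·0.15 = 0.124500.
So P(passing raccoon | barking, intruder) = 0.124500/0.456000 ≈ 0.2730.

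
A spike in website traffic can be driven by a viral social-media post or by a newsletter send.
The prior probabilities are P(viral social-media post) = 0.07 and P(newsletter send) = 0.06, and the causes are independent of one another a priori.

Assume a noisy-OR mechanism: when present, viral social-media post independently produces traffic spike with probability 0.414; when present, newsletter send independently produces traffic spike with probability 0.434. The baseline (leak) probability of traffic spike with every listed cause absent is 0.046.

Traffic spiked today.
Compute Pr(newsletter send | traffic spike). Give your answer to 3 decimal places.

Pr(newsletter send | traffic spike) ≈ 0.292

Under noisy-OR, P(traffic spike | causes) = 1 − (1−0.046)·∏(1−qᵢ) over the active causes.
For the numerator, keep only newsletter send=true terms: 0.025670 + 0.002871 = 0.028541
Normalizer over all consistent configurations: 0.046·0.93·0.94 + 0.460036·0.93·0.06 + 0.440956·0.07·0.94 + 0.683581·0.07·0.06 = 0.097769
Posterior = 0.028541 / 0.097769 ≈ 0.292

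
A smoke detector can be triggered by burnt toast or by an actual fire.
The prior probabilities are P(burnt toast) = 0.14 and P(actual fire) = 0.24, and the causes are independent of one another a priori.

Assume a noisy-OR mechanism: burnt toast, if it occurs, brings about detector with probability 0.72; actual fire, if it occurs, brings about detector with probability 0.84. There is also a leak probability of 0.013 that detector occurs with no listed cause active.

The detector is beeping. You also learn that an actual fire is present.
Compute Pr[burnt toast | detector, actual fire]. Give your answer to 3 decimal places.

Pr[burnt toast | detector, actual fire] ≈ 0.156

Under noisy-OR, P(detector | causes) = 1 − (1−0.013)·∏(1−qᵢ) over the active causes.
Enumerate both values of burnt toast and weight by the priors:
  P(detector | actual fire) = 0.84208·0.86 + 0.955782·0.14
        = 0.724189 + 0.133809 = 0.857998
Configurations with burnt toast contribute 0.133809, so
  P(burnt toast | detector, actual fire) = 0.133809 / 0.857998 ≈ 0.156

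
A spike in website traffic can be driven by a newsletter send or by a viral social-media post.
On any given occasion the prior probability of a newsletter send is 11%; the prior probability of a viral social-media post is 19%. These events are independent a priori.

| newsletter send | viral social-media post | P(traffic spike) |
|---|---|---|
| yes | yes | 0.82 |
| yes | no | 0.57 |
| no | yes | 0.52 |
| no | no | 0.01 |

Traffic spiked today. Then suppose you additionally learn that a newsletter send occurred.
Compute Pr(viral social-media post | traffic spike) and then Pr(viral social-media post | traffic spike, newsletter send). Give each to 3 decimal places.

Pr(viral social-media post | traffic spike) ≈ 0.644; Pr(viral social-media post | traffic spike, newsletter send) ≈ 0.252

P(traffic spike) = 0.01*0.89*0.81 + 0.52*0.89*0.19 + 0.57*0.11*0.81 + 0.82*0.11*0.19 = 0.007209 + 0.087932 + 0.050787 + 0.017138 = 0.163066
Restricting to configurations with viral social-media post present: 0.087932 + 0.017138 = 0.105070.
P(viral social-media post | traffic spike) = 0.105070 / 0.163066 ≈ 0.644

Now also conditioning on newsletter send=true:
Weight on viral social-media post=true, given the evidence: 0.82×0.19 = 0.155800
Normalizer over all consistent configurations: 0.57×0.81 + 0.82×0.19 = 0.617500
P(viral social-media post | traffic spike, newsletter send) = 0.155800/0.617500 ≈ 0.252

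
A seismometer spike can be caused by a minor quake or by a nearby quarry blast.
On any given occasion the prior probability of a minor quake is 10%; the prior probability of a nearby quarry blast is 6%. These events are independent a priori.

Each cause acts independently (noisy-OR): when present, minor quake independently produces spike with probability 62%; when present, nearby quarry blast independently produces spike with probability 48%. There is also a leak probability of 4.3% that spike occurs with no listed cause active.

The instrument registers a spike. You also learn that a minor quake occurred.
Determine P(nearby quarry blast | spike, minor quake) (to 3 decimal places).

P(nearby quarry blast | spike, minor quake) ≈ 0.075

Under noisy-OR, P(spike | causes) = 1 − (1−0.043)·∏(1−qᵢ) over the active causes.
P(spike | minor quake) = 0.63634*0.94 + 0.810897*0.06 = 0.598160 + 0.048654 = 0.646814
The nearby quarry blast-present share is 0.810897*0.06 = 0.048654.
Hence the posterior is 0.048654/0.646814 ≈ 0.075.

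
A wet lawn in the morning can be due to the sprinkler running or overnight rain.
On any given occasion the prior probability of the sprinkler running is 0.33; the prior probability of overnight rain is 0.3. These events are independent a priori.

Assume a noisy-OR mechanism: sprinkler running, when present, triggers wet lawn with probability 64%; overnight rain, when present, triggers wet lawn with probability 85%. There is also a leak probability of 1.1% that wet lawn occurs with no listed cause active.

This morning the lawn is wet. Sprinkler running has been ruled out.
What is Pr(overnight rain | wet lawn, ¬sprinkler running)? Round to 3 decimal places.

Pr(overnight rain | wet lawn, ¬sprinkler running) ≈ 0.971

Under noisy-OR, P(wet lawn | causes) = 1 − (1−0.011)·∏(1−qᵢ) over the active causes.
Numerator (weight on configurations with overnight rain): 0.85165·0.3 = 0.255495
The normalizing constant is 0.011·0.7 + 0.85165·0.3 = 0.263195
Posterior = 0.255495 / 0.263195 ≈ 0.971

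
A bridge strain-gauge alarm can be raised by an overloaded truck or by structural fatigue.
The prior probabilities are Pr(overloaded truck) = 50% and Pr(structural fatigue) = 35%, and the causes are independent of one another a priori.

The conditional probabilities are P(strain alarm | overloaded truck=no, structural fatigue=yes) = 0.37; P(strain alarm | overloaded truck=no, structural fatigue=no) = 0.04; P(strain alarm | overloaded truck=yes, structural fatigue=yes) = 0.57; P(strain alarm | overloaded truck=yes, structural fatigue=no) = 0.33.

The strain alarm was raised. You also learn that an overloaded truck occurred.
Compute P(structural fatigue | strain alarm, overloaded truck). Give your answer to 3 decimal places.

P(structural fatigue | strain alarm, overloaded truck) ≈ 0.482

For the numerator, keep only structural fatigue=true terms: 0.57×0.35 = 0.199500
The normalizing constant is 0.33×0.65 + 0.57×0.35 = 0.414000
Posterior = 0.199500 / 0.414000 ≈ 0.482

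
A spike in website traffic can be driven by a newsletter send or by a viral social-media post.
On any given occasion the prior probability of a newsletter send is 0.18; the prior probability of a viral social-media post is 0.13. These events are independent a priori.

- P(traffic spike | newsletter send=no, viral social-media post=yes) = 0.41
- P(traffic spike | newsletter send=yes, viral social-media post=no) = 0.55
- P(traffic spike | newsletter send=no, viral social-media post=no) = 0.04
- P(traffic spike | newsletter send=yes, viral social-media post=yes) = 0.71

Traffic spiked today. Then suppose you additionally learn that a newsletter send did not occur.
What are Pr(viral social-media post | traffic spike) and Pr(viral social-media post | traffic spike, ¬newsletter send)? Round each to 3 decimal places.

Pr(viral social-media post | traffic spike) ≈ 0.345; Pr(viral social-media post | traffic spike, ¬newsletter send) ≈ 0.605

For the numerator, keep only viral social-media post=true terms: 0.043706 + 0.016614 = 0.060320
Denominator P(traffic spike): 0.04*0.82*0.87 + 0.41*0.82*0.13 + 0.55*0.18*0.87 + 0.71*0.18*0.13 = 0.174986
Posterior = 0.060320 / 0.174986 ≈ 0.345

Now also conditioning on newsletter send≠true:
P(traffic spike | ¬newsletter send) = 0.04·0.87 + 0.41·0.13 = 0.034800 + 0.053300 = 0.088100
Of this, 0.053300 comes from 0.41·0.13 (the viral social-media post=true cases).
So P(viral social-media post | traffic spike, ¬newsletter send) = 0.053300/0.088100 ≈ 0.605.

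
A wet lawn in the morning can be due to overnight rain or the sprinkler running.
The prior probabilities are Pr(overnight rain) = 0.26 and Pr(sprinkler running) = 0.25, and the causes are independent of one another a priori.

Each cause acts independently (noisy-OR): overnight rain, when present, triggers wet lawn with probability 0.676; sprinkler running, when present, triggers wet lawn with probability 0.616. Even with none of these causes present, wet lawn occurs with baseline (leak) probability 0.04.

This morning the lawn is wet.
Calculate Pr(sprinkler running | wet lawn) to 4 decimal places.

Under noisy-OR, P(wet lawn | causes) = 1 − (1−0.04)·∏(1−qᵢ) over the active causes.
Sum P(wet lawn|·) weighted by the priors over the 4 (overnight rain, sprinkler running) configurations:
  P(wet lawn) = 0.04×0.74×0.75 + 0.63136×0.74×0.25 + 0.68896×0.26×0.75 + 0.880561×0.26×0.25
        = 0.022200 + 0.116802 + 0.134347 + 0.057236 = 0.330585
Keeping only the sprinkler running-present terms gives 0.174038, so
  P(sprinkler running | wet lawn) = 0.174038 / 0.330585 ≈ 0.5265

Pr(sprinkler running | wet lawn) ≈ 0.5265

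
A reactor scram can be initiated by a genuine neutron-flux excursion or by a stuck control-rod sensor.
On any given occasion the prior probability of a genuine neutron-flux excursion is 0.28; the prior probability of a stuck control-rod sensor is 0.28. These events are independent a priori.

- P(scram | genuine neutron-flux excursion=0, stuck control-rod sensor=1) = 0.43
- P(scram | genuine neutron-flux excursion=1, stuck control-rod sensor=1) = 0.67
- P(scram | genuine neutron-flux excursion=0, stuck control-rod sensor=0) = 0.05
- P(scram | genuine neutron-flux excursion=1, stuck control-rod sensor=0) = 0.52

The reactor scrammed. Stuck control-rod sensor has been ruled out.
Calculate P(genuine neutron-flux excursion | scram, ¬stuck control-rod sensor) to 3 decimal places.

Enumerate both values of genuine neutron-flux excursion and weight by the priors:
  P(scram | ¬stuck control-rod sensor) = 0.05×0.72 + 0.52×0.28
        = 0.036000 + 0.145600 = 0.181600
Keeping only the genuine neutron-flux excursion-present terms gives 0.145600, so
  P(genuine neutron-flux excursion | scram, ¬stuck control-rod sensor) = 0.145600 / 0.181600 ≈ 0.802

P(genuine neutron-flux excursion | scram, ¬stuck control-rod sensor) ≈ 0.802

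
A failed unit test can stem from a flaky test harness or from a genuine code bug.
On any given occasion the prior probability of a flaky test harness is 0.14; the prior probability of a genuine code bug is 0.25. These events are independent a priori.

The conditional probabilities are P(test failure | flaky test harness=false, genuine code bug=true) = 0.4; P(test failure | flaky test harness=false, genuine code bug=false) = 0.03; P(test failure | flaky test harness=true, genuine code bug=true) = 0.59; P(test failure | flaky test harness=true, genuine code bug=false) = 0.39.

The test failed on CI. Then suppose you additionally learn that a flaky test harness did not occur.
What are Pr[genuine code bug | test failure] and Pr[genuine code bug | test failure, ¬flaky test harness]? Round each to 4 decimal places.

P(test failure) = 0.03*0.86*0.75 + 0.4*0.86*0.25 + 0.39*0.14*0.75 + 0.59*0.14*0.25 = 0.019350 + 0.086000 + 0.040950 + 0.020650 = 0.166950
Of this, 0.106650 comes from 0.086000 + 0.020650 (the genuine code bug=true cases).
So P(genuine code bug | test failure) = 0.106650/0.166950 ≈ 0.6388.

With the extra evidence:
Enumerate both values of genuine code bug and weight by the priors:
  P(test failure | ¬flaky test harness) = 0.03*0.75 + 0.4*0.25
        = 0.022500 + 0.100000 = 0.122500
The terms with genuine code bug present sum to 0.100000, so
  P(genuine code bug | test failure, ¬flaky test harness) = 0.100000 / 0.122500 ≈ 0.8163
With flaky test harness excluded, genuine code bug must carry more of the explanatory weight for the test failure.

Pr[genuine code bug | test failure] ≈ 0.6388; Pr[genuine code bug | test failure, ¬flaky test harness] ≈ 0.8163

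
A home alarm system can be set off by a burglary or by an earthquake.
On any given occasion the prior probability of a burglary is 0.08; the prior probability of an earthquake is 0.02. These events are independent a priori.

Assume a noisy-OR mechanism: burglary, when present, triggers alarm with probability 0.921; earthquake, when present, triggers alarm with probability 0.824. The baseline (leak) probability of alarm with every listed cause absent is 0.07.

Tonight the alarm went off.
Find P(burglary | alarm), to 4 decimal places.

P(burglary | alarm) ≈ 0.4860

Under noisy-OR, P(alarm | causes) = 1 − (1−0.07)·∏(1−qᵢ) over the active causes.
Enumerate the 4 (burglary, earthquake) configurations and weight by the priors:
  P(alarm) = 0.07·0.92·0.98 + 0.83632·0.92·0.02 + 0.92653·0.08·0.98 + 0.987069·0.08·0.02
        = 0.063112 + 0.015388 + 0.072640 + 0.001579 = 0.152719
The terms with burglary present sum to 0.074219, so
  P(burglary | alarm) = 0.074219 / 0.152719 ≈ 0.4860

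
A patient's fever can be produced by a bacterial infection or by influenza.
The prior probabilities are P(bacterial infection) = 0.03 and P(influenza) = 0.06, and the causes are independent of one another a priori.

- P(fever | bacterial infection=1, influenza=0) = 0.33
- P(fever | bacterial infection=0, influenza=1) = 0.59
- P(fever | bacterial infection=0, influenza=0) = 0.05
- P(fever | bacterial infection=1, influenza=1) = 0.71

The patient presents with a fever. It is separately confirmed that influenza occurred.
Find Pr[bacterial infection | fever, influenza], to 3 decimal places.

Pr[bacterial infection | fever, influenza] ≈ 0.036

Enumerate both values of bacterial infection and weight by the priors:
  P(fever | influenza) = 0.59*0.97 + 0.71*0.03
        = 0.572300 + 0.021300 = 0.593600
Keeping only the bacterial infection-present terms gives 0.021300, so
  P(bacterial infection | fever, influenza) = 0.021300 / 0.593600 ≈ 0.036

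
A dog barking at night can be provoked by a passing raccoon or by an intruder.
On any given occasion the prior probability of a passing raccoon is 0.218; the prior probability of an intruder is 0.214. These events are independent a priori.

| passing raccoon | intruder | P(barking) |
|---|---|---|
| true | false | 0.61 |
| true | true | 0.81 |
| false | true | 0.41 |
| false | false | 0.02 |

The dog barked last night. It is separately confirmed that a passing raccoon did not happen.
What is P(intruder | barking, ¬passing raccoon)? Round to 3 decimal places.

P(barking | ¬passing raccoon) = 0.02·0.786 + 0.41·0.214 = 0.015720 + 0.087740 = 0.103460
Restricting to configurations with intruder present: 0.41·0.214 = 0.087740.
Hence the posterior is 0.087740/0.103460 ≈ 0.848.

P(intruder | barking, ¬passing raccoon) ≈ 0.848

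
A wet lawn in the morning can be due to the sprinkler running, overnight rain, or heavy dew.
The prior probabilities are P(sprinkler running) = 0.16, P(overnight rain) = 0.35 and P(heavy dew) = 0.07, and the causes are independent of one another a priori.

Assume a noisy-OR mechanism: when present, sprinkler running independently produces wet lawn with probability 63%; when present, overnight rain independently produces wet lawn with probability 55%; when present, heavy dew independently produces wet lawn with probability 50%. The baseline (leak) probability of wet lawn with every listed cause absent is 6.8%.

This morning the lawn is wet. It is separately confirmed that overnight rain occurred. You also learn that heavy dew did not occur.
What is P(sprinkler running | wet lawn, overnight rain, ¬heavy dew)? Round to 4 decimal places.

P(sprinkler running | wet lawn, overnight rain, ¬heavy dew) ≈ 0.2170

Under noisy-OR, P(wet lawn | causes) = 1 − (1−0.068)·∏(1−qᵢ) over the active causes.
P(wet lawn | overnight rain, ¬heavy dew) = 0.5806·0.84 + 0.844822·0.16 = 0.487704 + 0.135172 = 0.622876
The sprinkler running-present share is 0.844822·0.16 = 0.135172.
P(sprinkler running | wet lawn, overnight rain, ¬heavy dew) = 0.135172 / 0.622876 ≈ 0.2170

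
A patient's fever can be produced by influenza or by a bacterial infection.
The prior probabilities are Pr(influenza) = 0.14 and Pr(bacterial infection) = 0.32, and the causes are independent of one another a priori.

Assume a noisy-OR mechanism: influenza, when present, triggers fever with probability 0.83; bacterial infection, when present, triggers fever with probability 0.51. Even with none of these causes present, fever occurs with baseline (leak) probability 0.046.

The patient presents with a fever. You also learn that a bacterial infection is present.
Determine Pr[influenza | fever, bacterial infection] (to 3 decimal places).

Pr[influenza | fever, bacterial infection] ≈ 0.220

Under noisy-OR, P(fever | causes) = 1 − (1−0.046)·∏(1−qᵢ) over the active causes.
For the numerator, keep only influenza=true terms: 0.920532*0.14 = 0.128874
Normalizer over all consistent configurations: 0.53254*0.86 + 0.920532*0.14 = 0.586858
Posterior = 0.128874 / 0.586858 ≈ 0.220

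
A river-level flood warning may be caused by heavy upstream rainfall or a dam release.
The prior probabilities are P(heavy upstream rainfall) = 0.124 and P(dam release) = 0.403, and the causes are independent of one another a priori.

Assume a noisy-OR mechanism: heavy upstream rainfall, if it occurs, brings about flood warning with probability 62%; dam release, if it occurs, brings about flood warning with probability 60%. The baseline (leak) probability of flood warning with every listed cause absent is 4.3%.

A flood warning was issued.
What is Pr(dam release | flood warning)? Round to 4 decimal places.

Under noisy-OR, P(flood warning | causes) = 1 − (1−0.043)·∏(1−qᵢ) over the active causes.
Sum P(flood warning|·) weighted by the priors over the 4 (heavy upstream rainfall, dam release) configurations:
  P(flood warning) = 0.043·0.876·0.597 + 0.6172·0.876·0.403 + 0.63634·0.124·0.597 + 0.854536·0.124·0.403
        = 0.022488 + 0.217889 + 0.047107 + 0.042703 = 0.330187
The terms with dam release present sum to 0.260592, so
  P(dam release | flood warning) = 0.260592 / 0.330187 ≈ 0.7892

Pr(dam release | flood warning) ≈ 0.7892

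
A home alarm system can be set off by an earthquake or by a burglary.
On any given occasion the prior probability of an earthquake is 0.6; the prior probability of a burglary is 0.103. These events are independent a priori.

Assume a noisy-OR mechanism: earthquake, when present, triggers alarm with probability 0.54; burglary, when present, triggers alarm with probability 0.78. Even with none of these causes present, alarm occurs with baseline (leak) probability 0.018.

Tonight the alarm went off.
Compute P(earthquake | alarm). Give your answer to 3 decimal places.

P(earthquake | alarm) ≈ 0.900

Under noisy-OR, P(alarm | causes) = 1 − (1−0.018)·∏(1−qᵢ) over the active causes.
Weight on earthquake=true, given the evidence: 0.295084 + 0.055658 = 0.350742
Denominator P(alarm): 0.018×0.4×0.897 + 0.78396×0.4×0.103 + 0.54828×0.6×0.897 + 0.900622×0.6×0.103 = 0.389499
Posterior = 0.350742 / 0.389499 ≈ 0.900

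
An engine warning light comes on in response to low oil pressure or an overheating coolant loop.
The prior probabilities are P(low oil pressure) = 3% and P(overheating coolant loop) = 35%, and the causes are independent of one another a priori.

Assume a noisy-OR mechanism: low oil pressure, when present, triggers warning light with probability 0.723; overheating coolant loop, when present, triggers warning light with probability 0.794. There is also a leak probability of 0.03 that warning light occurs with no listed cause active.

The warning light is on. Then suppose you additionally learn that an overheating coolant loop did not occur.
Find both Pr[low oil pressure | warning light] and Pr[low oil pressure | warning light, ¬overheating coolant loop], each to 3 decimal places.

Under noisy-OR, P(warning light | causes) = 1 − (1−0.03)·∏(1−qᵢ) over the active causes.
Weight on low oil pressure=true, given the evidence: 0.014261 + 0.009919 = 0.024180
The normalizing constant is 0.03*0.97*0.65 + 0.80018*0.97*0.35 + 0.73131*0.03*0.65 + 0.94465*0.03*0.35 = 0.314756
P(low oil pressure | warning light) = 0.024180/0.314756 ≈ 0.077

Now also conditioning on overheating coolant loop≠true:
P(warning light | ¬overheating coolant loop) = 0.03×0.97 + 0.73131×0.03 = 0.029100 + 0.021939 = 0.051039
Of this, 0.021939 comes from 0.73131×0.03 (the low oil pressure=true cases).
P(low oil pressure | warning light, ¬overheating coolant loop) = 0.021939 / 0.051039 ≈ 0.430
With overheating coolant loop excluded, low oil pressure must carry more of the explanatory weight for the warning light.

Pr[low oil pressure | warning light] ≈ 0.077; Pr[low oil pressure | warning light, ¬overheating coolant loop] ≈ 0.430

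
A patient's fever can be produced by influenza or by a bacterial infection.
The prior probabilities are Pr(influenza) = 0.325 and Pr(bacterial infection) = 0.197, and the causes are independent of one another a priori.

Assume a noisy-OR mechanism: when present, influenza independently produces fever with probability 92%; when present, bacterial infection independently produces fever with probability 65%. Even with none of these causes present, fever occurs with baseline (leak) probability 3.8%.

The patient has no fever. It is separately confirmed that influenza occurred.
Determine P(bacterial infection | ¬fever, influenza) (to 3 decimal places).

P(bacterial infection | ¬fever, influenza) ≈ 0.079

Under noisy-OR, P(fever | causes) = 1 − (1−0.038)·∏(1−qᵢ) over the active causes.
Weight on bacterial infection=true, given the evidence: 0.026936*0.197 = 0.005306
Normalizer over all consistent configurations: 0.07696*0.803 + 0.026936*0.197 = 0.067105
Posterior = 0.005306 / 0.067105 ≈ 0.079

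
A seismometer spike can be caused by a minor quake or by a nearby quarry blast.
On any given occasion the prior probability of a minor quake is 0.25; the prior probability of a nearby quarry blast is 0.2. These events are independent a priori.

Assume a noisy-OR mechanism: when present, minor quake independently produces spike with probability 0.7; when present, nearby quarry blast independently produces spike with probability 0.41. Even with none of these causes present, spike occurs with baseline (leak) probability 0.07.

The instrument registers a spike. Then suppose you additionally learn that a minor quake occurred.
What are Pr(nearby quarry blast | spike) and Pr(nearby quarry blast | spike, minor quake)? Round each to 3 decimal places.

Pr(nearby quarry blast | spike) ≈ 0.370; Pr(nearby quarry blast | spike, minor quake) ≈ 0.225

Under noisy-OR, P(spike | causes) = 1 − (1−0.07)·∏(1−qᵢ) over the active causes.
Numerator (weight on configurations with nearby quarry blast): 0.067695 + 0.041770 = 0.109465
Denominator P(spike): 0.07×0.75×0.8 + 0.4513×0.75×0.2 + 0.721×0.25×0.8 + 0.83539×0.25×0.2 = 0.295665
P(nearby quarry blast | spike) = 0.109465/0.295665 ≈ 0.370

With the extra evidence:
Numerator (weight on configurations with nearby quarry blast): 0.83539×0.2 = 0.167078
Denominator P(spike | minor quake): 0.721×0.8 + 0.83539×0.2 = 0.743878
Posterior = 0.167078 / 0.743878 ≈ 0.225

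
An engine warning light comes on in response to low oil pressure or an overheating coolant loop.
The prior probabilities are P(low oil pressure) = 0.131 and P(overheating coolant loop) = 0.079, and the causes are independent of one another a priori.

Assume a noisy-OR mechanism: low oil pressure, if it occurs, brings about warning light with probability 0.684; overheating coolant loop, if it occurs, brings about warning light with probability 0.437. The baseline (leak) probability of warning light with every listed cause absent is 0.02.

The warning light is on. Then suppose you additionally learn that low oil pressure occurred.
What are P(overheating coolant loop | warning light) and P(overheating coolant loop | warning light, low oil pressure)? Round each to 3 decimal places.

P(overheating coolant loop | warning light) ≈ 0.284; P(overheating coolant loop | warning light, low oil pressure) ≈ 0.093

Under noisy-OR, P(warning light | causes) = 1 − (1−0.02)·∏(1−qᵢ) over the active causes.
Enumerate the 4 (low oil pressure, overheating coolant loop) configurations and weight by the priors:
  P(warning light) = 0.02·0.869·0.921 + 0.44826·0.869·0.079 + 0.69032·0.131·0.921 + 0.82565·0.131·0.079
        = 0.016007 + 0.030773 + 0.083288 + 0.008545 = 0.138613
Keeping only the overheating coolant loop-present terms gives 0.039318, so
  P(overheating coolant loop | warning light) = 0.039318 / 0.138613 ≈ 0.284

With the extra evidence:
Weight on overheating coolant loop=true, given the evidence: 0.82565*0.079 = 0.065226
Normalizer over all consistent configurations: 0.69032*0.921 + 0.82565*0.079 = 0.701011
P(overheating coolant loop | warning light, low oil pressure) = 0.065226/0.701011 ≈ 0.093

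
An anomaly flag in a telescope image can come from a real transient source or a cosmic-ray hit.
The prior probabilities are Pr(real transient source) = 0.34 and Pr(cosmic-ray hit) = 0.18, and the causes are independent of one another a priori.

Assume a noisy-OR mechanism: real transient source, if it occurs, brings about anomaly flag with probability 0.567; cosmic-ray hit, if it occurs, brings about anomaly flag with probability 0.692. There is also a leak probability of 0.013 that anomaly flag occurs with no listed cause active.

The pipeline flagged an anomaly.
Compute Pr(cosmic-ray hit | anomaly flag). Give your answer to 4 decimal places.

Pr(cosmic-ray hit | anomaly flag) ≈ 0.4490

Under noisy-OR, P(anomaly flag | causes) = 1 − (1−0.013)·∏(1−qᵢ) over the active causes.
Sum P(anomaly flag|·) weighted by the priors over the 4 (real transient source, cosmic-ray hit) configurations:
  P(anomaly flag) = 0.013*0.66*0.82 + 0.696004*0.66*0.18 + 0.572629*0.34*0.82 + 0.86837*0.34*0.18
        = 0.007036 + 0.082685 + 0.159649 + 0.053144 = 0.302514
Configurations with cosmic-ray hit contribute 0.135829, so
  P(cosmic-ray hit | anomaly flag) = 0.135829 / 0.302514 ≈ 0.4490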